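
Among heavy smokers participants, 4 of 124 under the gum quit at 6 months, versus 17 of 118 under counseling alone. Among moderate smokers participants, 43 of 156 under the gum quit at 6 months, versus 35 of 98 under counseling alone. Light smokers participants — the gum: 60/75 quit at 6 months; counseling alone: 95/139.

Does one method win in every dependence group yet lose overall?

Heavy smokers: the gum 4/124 = 3.2%, counseling alone 17/118 = 14.4% → counseling alone
Moderate smokers: the gum 43/156 = 27.6%, counseling alone 35/98 = 35.7% → counseling alone
Light smokers: the gum 60/75 = 80.0%, counseling alone 95/139 = 68.3% → the gum
Overall: the gum 107/355 = 30.1%, counseling alone 147/355 = 41.4% → counseling alone
Neither sweeps: the gum wins 1 of 3 groups, counseling alone wins 2. Counseling alone wins overall but not every group — no Simpson reversal.

No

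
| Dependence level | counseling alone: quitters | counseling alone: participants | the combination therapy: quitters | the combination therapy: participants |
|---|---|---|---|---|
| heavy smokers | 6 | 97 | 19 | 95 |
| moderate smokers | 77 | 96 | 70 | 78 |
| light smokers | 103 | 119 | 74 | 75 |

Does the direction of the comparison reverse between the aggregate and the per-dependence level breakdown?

Heavy smokers: counseling alone 6/97 = 6.2%, the combination therapy 19/95 = 20.0% → the combination therapy
Moderate smokers: counseling alone 77/96 = 80.2%, the combination therapy 70/78 = 89.7% → the combination therapy
Light smokers: counseling alone 103/119 = 86.6%, the combination therapy 74/75 = 98.7% → the combination therapy
Overall: counseling alone 186/312 = 59.6%, the combination therapy 163/248 = 65.7% → the combination therapy
The combination therapy wins overall and in every dependence group — no reversal.

No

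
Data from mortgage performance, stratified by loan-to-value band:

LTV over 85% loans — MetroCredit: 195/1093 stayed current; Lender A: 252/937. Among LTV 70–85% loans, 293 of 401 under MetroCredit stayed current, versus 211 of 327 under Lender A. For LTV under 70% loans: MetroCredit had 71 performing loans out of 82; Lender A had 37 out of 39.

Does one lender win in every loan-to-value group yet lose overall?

No

LTV over 85%: MetroCredit 195/1093 = 17.8%, Lender A 252/937 = 26.9% → Lender A
LTV 70–85%: MetroCredit 293/401 = 73.1%, Lender A 211/327 = 64.5% → MetroCredit
LTV under 70%: MetroCredit 71/82 = 86.6%, Lender A 37/39 = 94.9% → Lender A
Overall: MetroCredit 559/1576 = 35.5%, Lender A 500/1303 = 38.4% → Lender A
Neither sweeps: MetroCredit wins 1 of 3 groups, Lender A wins 2. Lender A wins overall but not every group — no Simpson reversal.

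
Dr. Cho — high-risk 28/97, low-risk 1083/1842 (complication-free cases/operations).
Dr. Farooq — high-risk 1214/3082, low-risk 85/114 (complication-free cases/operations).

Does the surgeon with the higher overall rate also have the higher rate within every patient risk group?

No

High-risk: Dr. Cho 28/97 = 28.9%, Dr. Farooq 1214/3082 = 39.4% → Dr. Farooq
Low-risk: Dr. Cho 1083/1842 = 58.8%, Dr. Farooq 85/114 = 74.6% → Dr. Farooq
Overall: Dr. Cho 1111/1939 = 57.3%, Dr. Farooq 1299/3196 = 40.6% → Dr. Cho
Dr. Farooq wins each patient risk group but Dr. Cho wins overall — the comparison reverses. Dr. Farooq's operations skew toward high-risk, which has a lower base rate.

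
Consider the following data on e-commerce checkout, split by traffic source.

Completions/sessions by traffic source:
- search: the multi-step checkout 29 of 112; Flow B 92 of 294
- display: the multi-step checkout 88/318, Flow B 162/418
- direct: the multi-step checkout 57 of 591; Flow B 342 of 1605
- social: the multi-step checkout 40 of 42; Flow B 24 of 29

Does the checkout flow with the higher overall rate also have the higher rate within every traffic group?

No

Search: the multi-step checkout 29/112 = 25.9%, Flow B 92/294 = 31.3% → Flow B
Display: the multi-step checkout 88/318 = 27.7%, Flow B 162/418 = 38.8% → Flow B
Direct: the multi-step checkout 57/591 = 9.6%, Flow B 342/1605 = 21.3% → Flow B
Social: the multi-step checkout 40/42 = 95.2%, Flow B 24/29 = 82.8% → the multi-step checkout
Overall: the multi-step checkout 214/1063 = 20.1%, Flow B 620/2346 = 26.4% → Flow B
Neither sweeps: the multi-step checkout wins 1 of 4 groups, Flow B wins 3. Flow B wins overall but not every group — no Simpson reversal.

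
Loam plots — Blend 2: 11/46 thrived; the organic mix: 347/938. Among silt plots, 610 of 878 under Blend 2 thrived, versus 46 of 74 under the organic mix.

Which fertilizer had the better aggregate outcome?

Loam: Blend 2 11/46 = 23.9%, the organic mix 347/938 = 37.0% → the organic mix
Silt: Blend 2 610/878 = 69.5%, the organic mix 46/74 = 62.2% → Blend 2
Overall: Blend 2 621/924 = 67.2%, the organic mix 393/1012 = 38.8% → Blend 2
(Neither sweeps every soil group, but Blend 2 has the higher pooled rate.)

Blend 2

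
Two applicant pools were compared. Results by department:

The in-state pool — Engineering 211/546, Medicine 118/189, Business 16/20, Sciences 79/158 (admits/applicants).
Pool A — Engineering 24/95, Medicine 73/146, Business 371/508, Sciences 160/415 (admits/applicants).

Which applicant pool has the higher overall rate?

Engineering: the in-state pool 211/546 = 38.6%, Pool A 24/95 = 25.3% → the in-state pool
Medicine: the in-state pool 118/189 = 62.4%, Pool A 73/146 = 50.0% → the in-state pool
Business: the in-state pool 16/20 = 80.0%, Pool A 371/508 = 73.0% → the in-state pool
Sciences: the in-state pool 79/158 = 50.0%, Pool A 160/415 = 38.6% → the in-state pool
Overall: the in-state pool 424/913 = 46.4%, Pool A 628/1164 = 54.0% → Pool A
(The in-state pool wins every department group but Pool A wins overall — the in-state pool's applicants skew toward the low-rate Engineering group.)

Pool A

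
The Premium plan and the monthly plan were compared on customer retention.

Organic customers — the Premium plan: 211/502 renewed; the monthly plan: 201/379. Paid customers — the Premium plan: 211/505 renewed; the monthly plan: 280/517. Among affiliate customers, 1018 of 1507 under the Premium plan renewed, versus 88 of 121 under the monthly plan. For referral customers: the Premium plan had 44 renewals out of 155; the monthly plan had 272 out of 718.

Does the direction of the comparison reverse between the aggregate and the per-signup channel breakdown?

Organic: the Premium plan 211/502 = 42.0%, the monthly plan 201/379 = 53.0% → the monthly plan
Paid: the Premium plan 211/505 = 41.8%, the monthly plan 280/517 = 54.2% → the monthly plan
Affiliate: the Premium plan 1018/1507 = 67.6%, the monthly plan 88/121 = 72.7% → the monthly plan
Referral: the Premium plan 44/155 = 28.4%, the monthly plan 272/718 = 37.9% → the monthly plan
Overall: the Premium plan 1484/2669 = 55.6%, the monthly plan 841/1735 = 48.5% → the Premium plan
The monthly plan wins each signup group but the Premium plan wins overall — the comparison reverses. The monthly plan's customers skew toward referral, which has a lower base rate.

Yes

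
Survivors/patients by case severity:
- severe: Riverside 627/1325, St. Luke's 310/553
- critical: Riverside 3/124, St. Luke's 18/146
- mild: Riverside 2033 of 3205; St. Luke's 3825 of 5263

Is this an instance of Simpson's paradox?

No

Severe: Riverside 627/1325 = 47.3%, St. Luke's 310/553 = 56.1% → St. Luke's
Critical: Riverside 3/124 = 2.4%, St. Luke's 18/146 = 12.3% → St. Luke's
Mild: Riverside 2033/3205 = 63.4%, St. Luke's 3825/5263 = 72.7% → St. Luke's
Overall: Riverside 2663/4654 = 57.2%, St. Luke's 4153/5962 = 69.7% → St. Luke's
St. Luke's wins overall and in every case group — no reversal.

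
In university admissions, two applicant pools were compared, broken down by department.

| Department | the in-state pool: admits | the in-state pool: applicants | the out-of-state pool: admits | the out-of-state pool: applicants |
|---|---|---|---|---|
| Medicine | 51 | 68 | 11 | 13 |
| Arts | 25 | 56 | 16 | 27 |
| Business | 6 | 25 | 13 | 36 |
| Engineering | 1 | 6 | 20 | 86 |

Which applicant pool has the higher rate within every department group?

Medicine: the in-state pool 51/68 = 75.0%, the out-of-state pool 11/13 = 84.6% → the out-of-state pool
Arts: the in-state pool 25/56 = 44.6%, the out-of-state pool 16/27 = 59.3% → the out-of-state pool
Business: the in-state pool 6/25 = 24.0%, the out-of-state pool 13/36 = 36.1% → the out-of-state pool
Engineering: the in-state pool 1/6 = 16.7%, the out-of-state pool 20/86 = 23.3% → the out-of-state pool
The out-of-state pool has the higher rate in all 4 groups.

the out-of-state pool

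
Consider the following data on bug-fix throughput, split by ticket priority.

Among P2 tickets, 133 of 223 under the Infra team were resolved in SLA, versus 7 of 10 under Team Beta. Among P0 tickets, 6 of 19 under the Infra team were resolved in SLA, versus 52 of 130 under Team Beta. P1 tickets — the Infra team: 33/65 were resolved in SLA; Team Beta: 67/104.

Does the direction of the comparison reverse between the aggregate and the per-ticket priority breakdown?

Yes

P2: the Infra team 133/223 = 59.6%, Team Beta 7/10 = 70.0% → Team Beta
P0: the Infra team 6/19 = 31.6%, Team Beta 52/130 = 40.0% → Team Beta
P1: the Infra team 33/65 = 50.8%, Team Beta 67/104 = 64.4% → Team Beta
Overall: the Infra team 172/307 = 56.0%, Team Beta 126/244 = 51.6% → the Infra team
Team Beta wins each ticket group but the Infra team wins overall — the comparison reverses. Team Beta's tickets skew toward P0, which has a lower base rate.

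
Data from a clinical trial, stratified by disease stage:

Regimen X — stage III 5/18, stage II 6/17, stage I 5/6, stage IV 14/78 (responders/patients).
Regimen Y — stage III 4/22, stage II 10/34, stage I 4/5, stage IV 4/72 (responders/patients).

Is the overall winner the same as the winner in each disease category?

Yes

Stage III: Regimen X 5/18 = 27.8%, Regimen Y 4/22 = 18.2% → Regimen X
Stage II: Regimen X 6/17 = 35.3%, Regimen Y 10/34 = 29.4% → Regimen X
Stage I: Regimen X 5/6 = 83.3%, Regimen Y 4/5 = 80.0% → Regimen X
Stage IV: Regimen X 14/78 = 17.9%, Regimen Y 4/72 = 5.6% → Regimen X
Overall: Regimen X 30/119 = 25.2%, Regimen Y 22/133 = 16.5% → Regimen X
Regimen X wins overall and in every disease group — no reversal.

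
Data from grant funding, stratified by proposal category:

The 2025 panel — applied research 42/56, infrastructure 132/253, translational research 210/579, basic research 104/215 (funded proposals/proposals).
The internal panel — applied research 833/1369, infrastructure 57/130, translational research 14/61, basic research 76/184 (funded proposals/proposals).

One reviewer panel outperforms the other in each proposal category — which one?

Applied research: the 2025 panel 42/56 = 75.0%, the internal panel 833/1369 = 60.8% → the 2025 panel
Infrastructure: the 2025 panel 132/253 = 52.2%, the internal panel 57/130 = 43.8% → the 2025 panel
Translational research: the 2025 panel 210/579 = 36.3%, the internal panel 14/61 = 23.0% → the 2025 panel
Basic research: the 2025 panel 104/215 = 48.4%, the internal panel 76/184 = 41.3% → the 2025 panel
The 2025 panel has the higher rate in all 4 groups.

the 2025 panel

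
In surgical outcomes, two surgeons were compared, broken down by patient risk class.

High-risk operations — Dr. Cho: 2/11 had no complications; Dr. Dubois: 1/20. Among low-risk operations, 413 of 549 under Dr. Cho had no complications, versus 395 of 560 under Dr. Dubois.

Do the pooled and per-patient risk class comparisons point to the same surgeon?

Yes

High-risk: Dr. Cho 2/11 = 18.2%, Dr. Dubois 1/20 = 5.0% → Dr. Cho
Low-risk: Dr. Cho 413/549 = 75.2%, Dr. Dubois 395/560 = 70.5% → Dr. Cho
Overall: Dr. Cho 415/560 = 74.1%, Dr. Dubois 396/580 = 68.3% → Dr. Cho
Dr. Cho wins overall and in every patient risk group — no reversal.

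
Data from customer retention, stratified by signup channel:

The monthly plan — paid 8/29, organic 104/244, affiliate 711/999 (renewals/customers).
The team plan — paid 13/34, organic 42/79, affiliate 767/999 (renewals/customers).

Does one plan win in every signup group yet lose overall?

No

Paid: the monthly plan 8/29 = 27.6%, the team plan 13/34 = 38.2% → the team plan
Organic: the monthly plan 104/244 = 42.6%, the team plan 42/79 = 53.2% → the team plan
Affiliate: the monthly plan 711/999 = 71.2%, the team plan 767/999 = 76.8% → the team plan
Overall: the monthly plan 823/1272 = 64.7%, the team plan 822/1112 = 73.9% → the team plan
The team plan wins overall and in every signup group — no reversal.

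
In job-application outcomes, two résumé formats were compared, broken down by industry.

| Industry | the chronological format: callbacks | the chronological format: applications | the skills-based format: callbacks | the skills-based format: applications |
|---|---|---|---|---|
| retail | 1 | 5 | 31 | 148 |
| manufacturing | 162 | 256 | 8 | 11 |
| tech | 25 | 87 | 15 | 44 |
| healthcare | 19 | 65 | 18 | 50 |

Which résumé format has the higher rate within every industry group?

the skills-based format

Retail: the chronological format 1/5 = 20.0%, the skills-based format 31/148 = 20.9% → the skills-based format
Manufacturing: the chronological format 162/256 = 63.3%, the skills-based format 8/11 = 72.7% → the skills-based format
Tech: the chronological format 25/87 = 28.7%, the skills-based format 15/44 = 34.1% → the skills-based format
Healthcare: the chronological format 19/65 = 29.2%, the skills-based format 18/50 = 36.0% → the skills-based format
The skills-based format has the higher rate in all 4 groups.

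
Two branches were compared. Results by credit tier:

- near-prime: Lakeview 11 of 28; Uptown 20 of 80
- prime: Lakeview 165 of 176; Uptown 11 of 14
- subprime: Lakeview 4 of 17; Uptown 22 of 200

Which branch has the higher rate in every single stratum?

Lakeview

Near-prime: Lakeview 11/28 = 39.3%, Uptown 20/80 = 25.0% → Lakeview
Prime: Lakeview 165/176 = 93.8%, Uptown 11/14 = 78.6% → Lakeview
Subprime: Lakeview 4/17 = 23.5%, Uptown 22/200 = 11.0% → Lakeview
Lakeview has the higher rate in all 3 groups.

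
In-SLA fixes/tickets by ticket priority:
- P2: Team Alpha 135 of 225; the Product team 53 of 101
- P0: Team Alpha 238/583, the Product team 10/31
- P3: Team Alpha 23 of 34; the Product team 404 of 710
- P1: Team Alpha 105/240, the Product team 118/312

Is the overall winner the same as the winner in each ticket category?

P2: Team Alpha 135/225 = 60.0%, the Product team 53/101 = 52.5% → Team Alpha
P0: Team Alpha 238/583 = 40.8%, the Product team 10/31 = 32.3% → Team Alpha
P3: Team Alpha 23/34 = 67.6%, the Product team 404/710 = 56.9% → Team Alpha
P1: Team Alpha 105/240 = 43.8%, the Product team 118/312 = 37.8% → Team Alpha
Overall: Team Alpha 501/1082 = 46.3%, the Product team 585/1154 = 50.7% → the Product team
Team Alpha wins each ticket group but the Product team wins overall — the comparison reverses. Team Alpha's tickets skew toward P0, which has a lower base rate.

No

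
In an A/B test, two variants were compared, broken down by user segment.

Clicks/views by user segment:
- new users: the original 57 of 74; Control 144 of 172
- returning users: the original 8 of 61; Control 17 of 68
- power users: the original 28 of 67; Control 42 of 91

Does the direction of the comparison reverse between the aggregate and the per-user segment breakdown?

No

New users: the original 57/74 = 77.0%, Control 144/172 = 83.7% → Control
Returning users: the original 8/61 = 13.1%, Control 17/68 = 25.0% → Control
Power users: the original 28/67 = 41.8%, Control 42/91 = 46.2% → Control
Overall: the original 93/202 = 46.0%, Control 203/331 = 61.3% → Control
Control wins overall and in every user group — no reversal.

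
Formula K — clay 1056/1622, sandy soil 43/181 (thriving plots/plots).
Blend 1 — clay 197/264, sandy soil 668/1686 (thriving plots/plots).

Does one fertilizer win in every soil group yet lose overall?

Yes

Clay: Formula K 1056/1622 = 65.1%, Blend 1 197/264 = 74.6% → Blend 1
Sandy soil: Formula K 43/181 = 23.8%, Blend 1 668/1686 = 39.6% → Blend 1
Overall: Formula K 1099/1803 = 61.0%, Blend 1 865/1950 = 44.4% → Formula K
Blend 1 wins each soil group but Formula K wins overall — the comparison reverses. Blend 1's plots skew toward sandy soil, which has a lower base rate.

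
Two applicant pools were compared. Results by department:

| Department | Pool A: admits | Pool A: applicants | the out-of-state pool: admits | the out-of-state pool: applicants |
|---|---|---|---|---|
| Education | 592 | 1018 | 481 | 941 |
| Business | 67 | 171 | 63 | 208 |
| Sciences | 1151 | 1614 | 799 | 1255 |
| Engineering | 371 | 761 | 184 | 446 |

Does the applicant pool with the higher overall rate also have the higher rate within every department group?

Yes

Education: Pool A 592/1018 = 58.2%, the out-of-state pool 481/941 = 51.1% → Pool A
Business: Pool A 67/171 = 39.2%, the out-of-state pool 63/208 = 30.3% → Pool A
Sciences: Pool A 1151/1614 = 71.3%, the out-of-state pool 799/1255 = 63.7% → Pool A
Engineering: Pool A 371/761 = 48.8%, the out-of-state pool 184/446 = 41.3% → Pool A
Overall: Pool A 2181/3564 = 61.2%, the out-of-state pool 1527/2850 = 53.6% → Pool A
Pool A wins overall and in every department group — no reversal.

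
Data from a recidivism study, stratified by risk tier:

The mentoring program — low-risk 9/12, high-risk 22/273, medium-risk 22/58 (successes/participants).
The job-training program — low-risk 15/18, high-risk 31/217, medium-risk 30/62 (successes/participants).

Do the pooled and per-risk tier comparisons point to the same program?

Low-risk: the mentoring program 9/12 = 75.0%, the job-training program 15/18 = 83.3% → the job-training program
High-risk: the mentoring program 22/273 = 8.1%, the job-training program 31/217 = 14.3% → the job-training program
Medium-risk: the mentoring program 22/58 = 37.9%, the job-training program 30/62 = 48.4% → the job-training program
Overall: the mentoring program 53/343 = 15.5%, the job-training program 76/297 = 25.6% → the job-training program
The job-training program wins overall and in every risk group — no reversal.

Yes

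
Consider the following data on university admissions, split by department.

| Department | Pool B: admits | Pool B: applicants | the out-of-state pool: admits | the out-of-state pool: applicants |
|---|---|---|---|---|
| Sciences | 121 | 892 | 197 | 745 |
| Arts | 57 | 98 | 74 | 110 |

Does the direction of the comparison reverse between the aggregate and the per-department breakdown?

No

Sciences: Pool B 121/892 = 13.6%, the out-of-state pool 197/745 = 26.4% → the out-of-state pool
Arts: Pool B 57/98 = 58.2%, the out-of-state pool 74/110 = 67.3% → the out-of-state pool
Overall: Pool B 178/990 = 18.0%, the out-of-state pool 271/855 = 31.7% → the out-of-state pool
The out-of-state pool wins overall and in every department group — no reversal.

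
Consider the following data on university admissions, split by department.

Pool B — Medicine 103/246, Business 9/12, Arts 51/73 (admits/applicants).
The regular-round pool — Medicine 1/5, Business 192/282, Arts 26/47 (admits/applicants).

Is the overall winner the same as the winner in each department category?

Medicine: Pool B 103/246 = 41.9%, the regular-round pool 1/5 = 20.0% → Pool B
Business: Pool B 9/12 = 75.0%, the regular-round pool 192/282 = 68.1% → Pool B
Arts: Pool B 51/73 = 69.9%, the regular-round pool 26/47 = 55.3% → Pool B
Overall: Pool B 163/331 = 49.2%, the regular-round pool 219/334 = 65.6% → the regular-round pool
Pool B wins each department group but the regular-round pool wins overall — the comparison reverses. Pool B's applicants skew toward Medicine, which has a lower base rate.

No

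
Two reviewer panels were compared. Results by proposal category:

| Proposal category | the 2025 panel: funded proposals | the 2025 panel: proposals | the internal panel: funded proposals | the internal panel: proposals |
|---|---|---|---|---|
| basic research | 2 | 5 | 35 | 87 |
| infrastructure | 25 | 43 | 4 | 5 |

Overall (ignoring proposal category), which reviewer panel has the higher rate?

Basic research: the 2025 panel 2/5 = 40.0%, the internal panel 35/87 = 40.2% → the internal panel
Infrastructure: the 2025 panel 25/43 = 58.1%, the internal panel 4/5 = 80.0% → the internal panel
Overall: the 2025 panel 27/48 = 56.2%, the internal panel 39/92 = 42.4% → the 2025 panel
(The internal panel wins every proposal group but the 2025 panel wins overall — the internal panel's proposals skew toward the low-rate basic research group.)

the 2025 panel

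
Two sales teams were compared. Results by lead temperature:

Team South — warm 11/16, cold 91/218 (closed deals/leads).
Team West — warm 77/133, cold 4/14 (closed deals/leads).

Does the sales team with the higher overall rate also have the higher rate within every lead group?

Warm: Team South 11/16 = 68.8%, Team West 77/133 = 57.9% → Team South
Cold: Team South 91/218 = 41.7%, Team West 4/14 = 28.6% → Team South
Overall: Team South 102/234 = 43.6%, Team West 81/147 = 55.1% → Team West
Team South wins each lead group but Team West wins overall — the comparison reverses. Team South's leads skew toward cold, which has a lower base rate.

No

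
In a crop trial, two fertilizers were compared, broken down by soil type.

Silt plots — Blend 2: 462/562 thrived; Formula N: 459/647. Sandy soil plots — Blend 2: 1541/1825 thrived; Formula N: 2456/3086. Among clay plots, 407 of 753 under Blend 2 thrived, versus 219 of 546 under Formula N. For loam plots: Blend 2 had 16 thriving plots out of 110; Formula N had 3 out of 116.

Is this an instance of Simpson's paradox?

Silt: Blend 2 462/562 = 82.2%, Formula N 459/647 = 70.9% → Blend 2
Sandy soil: Blend 2 1541/1825 = 84.4%, Formula N 2456/3086 = 79.6% → Blend 2
Clay: Blend 2 407/753 = 54.1%, Formula N 219/546 = 40.1% → Blend 2
Loam: Blend 2 16/110 = 14.5%, Formula N 3/116 = 2.6% → Blend 2
Overall: Blend 2 2426/3250 = 74.6%, Formula N 3137/4395 = 71.4% → Blend 2
Blend 2 wins overall and in every soil group — no reversal.

No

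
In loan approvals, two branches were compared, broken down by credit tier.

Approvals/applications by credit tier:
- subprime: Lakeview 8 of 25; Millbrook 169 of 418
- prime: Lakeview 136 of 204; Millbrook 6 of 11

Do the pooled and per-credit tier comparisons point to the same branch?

No

Subprime: Lakeview 8/25 = 32.0%, Millbrook 169/418 = 40.4% → Millbrook
Prime: Lakeview 136/204 = 66.7%, Millbrook 6/11 = 54.5% → Lakeview
Overall: Lakeview 144/229 = 62.9%, Millbrook 175/429 = 40.8% → Lakeview
Neither sweeps: Lakeview wins 1 of 2 groups, Millbrook wins 1. Lakeview wins overall but not every group — no Simpson reversal.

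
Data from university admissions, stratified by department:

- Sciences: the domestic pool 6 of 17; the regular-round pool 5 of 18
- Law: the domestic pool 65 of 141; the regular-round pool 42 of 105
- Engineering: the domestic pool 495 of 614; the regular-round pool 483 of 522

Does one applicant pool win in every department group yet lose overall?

No

Sciences: the domestic pool 6/17 = 35.3%, the regular-round pool 5/18 = 27.8% → the domestic pool
Law: the domestic pool 65/141 = 46.1%, the regular-round pool 42/105 = 40.0% → the domestic pool
Engineering: the domestic pool 495/614 = 80.6%, the regular-round pool 483/522 = 92.5% → the regular-round pool
Overall: the domestic pool 566/772 = 73.3%, the regular-round pool 530/645 = 82.2% → the regular-round pool
Neither sweeps: the domestic pool wins 2 of 3 groups, the regular-round pool wins 1. The regular-round pool wins overall but not every group — no Simpson reversal.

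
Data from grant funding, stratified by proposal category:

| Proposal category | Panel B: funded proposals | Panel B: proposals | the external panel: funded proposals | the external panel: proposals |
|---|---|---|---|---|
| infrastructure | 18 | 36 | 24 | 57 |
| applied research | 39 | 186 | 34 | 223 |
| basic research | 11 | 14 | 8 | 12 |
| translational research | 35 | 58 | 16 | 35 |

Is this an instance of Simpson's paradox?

No

Infrastructure: Panel B 18/36 = 50.0%, the external panel 24/57 = 42.1% → Panel B
Applied research: Panel B 39/186 = 21.0%, the external panel 34/223 = 15.2% → Panel B
Basic research: Panel B 11/14 = 78.6%, the external panel 8/12 = 66.7% → Panel B
Translational research: Panel B 35/58 = 60.3%, the external panel 16/35 = 45.7% → Panel B
Overall: Panel B 103/294 = 35.0%, the external panel 82/327 = 25.1% → Panel B
Panel B wins overall and in every proposal group — no reversal.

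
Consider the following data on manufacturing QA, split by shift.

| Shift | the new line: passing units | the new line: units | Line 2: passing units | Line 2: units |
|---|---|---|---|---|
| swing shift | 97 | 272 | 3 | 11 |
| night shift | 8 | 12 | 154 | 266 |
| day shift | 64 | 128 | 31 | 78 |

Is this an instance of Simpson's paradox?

Swing shift: the new line 97/272 = 35.7%, Line 2 3/11 = 27.3% → the new line
Night shift: the new line 8/12 = 66.7%, Line 2 154/266 = 57.9% → the new line
Day shift: the new line 64/128 = 50.0%, Line 2 31/78 = 39.7% → the new line
Overall: the new line 169/412 = 41.0%, Line 2 188/355 = 53.0% → Line 2
The new line wins each shift group but Line 2 wins overall — the comparison reverses. The new line's units skew toward swing shift, which has a lower base rate.

Yes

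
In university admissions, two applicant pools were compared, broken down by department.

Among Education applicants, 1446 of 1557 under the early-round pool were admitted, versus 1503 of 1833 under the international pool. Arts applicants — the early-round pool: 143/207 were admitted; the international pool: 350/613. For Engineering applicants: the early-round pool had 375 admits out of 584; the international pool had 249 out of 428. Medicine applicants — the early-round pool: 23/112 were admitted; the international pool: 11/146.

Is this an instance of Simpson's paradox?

No

Education: the early-round pool 1446/1557 = 92.9%, the international pool 1503/1833 = 82.0% → the early-round pool
Arts: the early-round pool 143/207 = 69.1%, the international pool 350/613 = 57.1% → the early-round pool
Engineering: the early-round pool 375/584 = 64.2%, the international pool 249/428 = 58.2% → the early-round pool
Medicine: the early-round pool 23/112 = 20.5%, the international pool 11/146 = 7.5% → the early-round pool
Overall: the early-round pool 1987/2460 = 80.8%, the international pool 2113/3020 = 70.0% → the early-round pool
The early-round pool wins overall and in every department group — no reversal.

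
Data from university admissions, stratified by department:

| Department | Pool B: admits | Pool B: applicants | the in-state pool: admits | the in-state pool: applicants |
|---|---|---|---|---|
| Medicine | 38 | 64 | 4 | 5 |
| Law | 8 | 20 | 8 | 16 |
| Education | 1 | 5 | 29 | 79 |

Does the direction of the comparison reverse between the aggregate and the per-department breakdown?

Yes

Medicine: Pool B 38/64 = 59.4%, the in-state pool 4/5 = 80.0% → the in-state pool
Law: Pool B 8/20 = 40.0%, the in-state pool 8/16 = 50.0% → the in-state pool
Education: Pool B 1/5 = 20.0%, the in-state pool 29/79 = 36.7% → the in-state pool
Overall: Pool B 47/89 = 52.8%, the in-state pool 41/100 = 41.0% → Pool B
The in-state pool wins each department group but Pool B wins overall — the comparison reverses. The in-state pool's applicants skew toward Education, which has a lower base rate.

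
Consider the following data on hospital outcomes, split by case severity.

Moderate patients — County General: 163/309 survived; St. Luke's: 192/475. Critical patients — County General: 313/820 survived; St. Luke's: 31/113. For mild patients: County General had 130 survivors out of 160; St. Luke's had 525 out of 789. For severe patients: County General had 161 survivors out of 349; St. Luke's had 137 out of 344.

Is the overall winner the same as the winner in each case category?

Moderate: County General 163/309 = 52.8%, St. Luke's 192/475 = 40.4% → County General
Critical: County General 313/820 = 38.2%, St. Luke's 31/113 = 27.4% → County General
Mild: County General 130/160 = 81.2%, St. Luke's 525/789 = 66.5% → County General
Severe: County General 161/349 = 46.1%, St. Luke's 137/344 = 39.8% → County General
Overall: County General 767/1638 = 46.8%, St. Luke's 885/1721 = 51.4% → St. Luke's
County General wins each case group but St. Luke's wins overall — the comparison reverses. County General's patients skew toward critical, which has a lower base rate.

No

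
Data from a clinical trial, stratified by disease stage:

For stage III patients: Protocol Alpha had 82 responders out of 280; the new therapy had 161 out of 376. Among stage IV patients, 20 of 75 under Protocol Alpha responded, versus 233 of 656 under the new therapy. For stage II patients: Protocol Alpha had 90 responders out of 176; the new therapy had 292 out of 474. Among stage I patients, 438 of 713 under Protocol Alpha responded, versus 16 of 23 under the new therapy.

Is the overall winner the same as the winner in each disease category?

No

Stage III: Protocol Alpha 82/280 = 29.3%, the new therapy 161/376 = 42.8% → the new therapy
Stage IV: Protocol Alpha 20/75 = 26.7%, the new therapy 233/656 = 35.5% → the new therapy
Stage II: Protocol Alpha 90/176 = 51.1%, the new therapy 292/474 = 61.6% → the new therapy
Stage I: Protocol Alpha 438/713 = 61.4%, the new therapy 16/23 = 69.6% → the new therapy
Overall: Protocol Alpha 630/1244 = 50.6%, the new therapy 702/1529 = 45.9% → Protocol Alpha
The new therapy wins each disease group but Protocol Alpha wins overall — the comparison reverses. The new therapy's patients skew toward stage IV, which has a lower base rate.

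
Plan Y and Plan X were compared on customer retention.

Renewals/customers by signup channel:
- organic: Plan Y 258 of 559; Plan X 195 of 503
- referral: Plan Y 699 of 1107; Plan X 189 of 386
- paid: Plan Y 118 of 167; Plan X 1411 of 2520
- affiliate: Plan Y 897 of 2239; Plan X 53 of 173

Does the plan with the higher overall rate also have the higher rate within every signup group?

No

Organic: Plan Y 258/559 = 46.2%, Plan X 195/503 = 38.8% → Plan Y
Referral: Plan Y 699/1107 = 63.1%, Plan X 189/386 = 49.0% → Plan Y
Paid: Plan Y 118/167 = 70.7%, Plan X 1411/2520 = 56.0% → Plan Y
Affiliate: Plan Y 897/2239 = 40.1%, Plan X 53/173 = 30.6% → Plan Y
Overall: Plan Y 1972/4072 = 48.4%, Plan X 1848/3582 = 51.6% → Plan X
Plan Y wins each signup group but Plan X wins overall — the comparison reverses. Plan Y's customers skew toward affiliate, which has a lower base rate.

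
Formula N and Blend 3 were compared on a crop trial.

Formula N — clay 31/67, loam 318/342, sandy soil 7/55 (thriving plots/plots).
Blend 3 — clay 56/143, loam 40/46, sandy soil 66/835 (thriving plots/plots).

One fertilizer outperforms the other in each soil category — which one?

Formula N

Clay: Formula N 31/67 = 46.3%, Blend 3 56/143 = 39.2% → Formula N
Loam: Formula N 318/342 = 93.0%, Blend 3 40/46 = 87.0% → Formula N
Sandy soil: Formula N 7/55 = 12.7%, Blend 3 66/835 = 7.9% → Formula N
Formula N has the higher rate in all 3 groups.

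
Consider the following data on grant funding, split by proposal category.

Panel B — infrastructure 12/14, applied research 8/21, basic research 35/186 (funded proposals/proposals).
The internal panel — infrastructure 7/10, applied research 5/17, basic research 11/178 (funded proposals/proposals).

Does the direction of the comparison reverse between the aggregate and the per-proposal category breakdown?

No

Infrastructure: Panel B 12/14 = 85.7%, the internal panel 7/10 = 70.0% → Panel B
Applied research: Panel B 8/21 = 38.1%, the internal panel 5/17 = 29.4% → Panel B
Basic research: Panel B 35/186 = 18.8%, the internal panel 11/178 = 6.2% → Panel B
Overall: Panel B 55/221 = 24.9%, the internal panel 23/205 = 11.2% → Panel B
Panel B wins overall and in every proposal group — no reversal.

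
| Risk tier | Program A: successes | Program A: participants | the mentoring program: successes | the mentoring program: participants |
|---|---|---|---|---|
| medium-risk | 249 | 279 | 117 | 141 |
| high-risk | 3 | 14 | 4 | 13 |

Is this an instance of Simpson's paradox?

Medium-risk: Program A 249/279 = 89.2%, the mentoring program 117/141 = 83.0% → Program A
High-risk: Program A 3/14 = 21.4%, the mentoring program 4/13 = 30.8% → the mentoring program
Overall: Program A 252/293 = 86.0%, the mentoring program 121/154 = 78.6% → Program A
Neither sweeps: Program A wins 1 of 2 groups, the mentoring program wins 1. Program A wins overall but not every group — no Simpson reversal.

No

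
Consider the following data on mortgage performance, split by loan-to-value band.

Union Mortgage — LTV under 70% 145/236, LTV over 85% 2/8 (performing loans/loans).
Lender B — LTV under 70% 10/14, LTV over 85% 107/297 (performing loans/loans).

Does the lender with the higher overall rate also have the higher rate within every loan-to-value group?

No

LTV under 70%: Union Mortgage 145/236 = 61.4%, Lender B 10/14 = 71.4% → Lender B
LTV over 85%: Union Mortgage 2/8 = 25.0%, Lender B 107/297 = 36.0% → Lender B
Overall: Union Mortgage 147/244 = 60.2%, Lender B 117/311 = 37.6% → Union Mortgage
Lender B wins each loan-to-value group but Union Mortgage wins overall — the comparison reverses. Lender B's loans skew toward LTV over 85%, which has a lower base rate.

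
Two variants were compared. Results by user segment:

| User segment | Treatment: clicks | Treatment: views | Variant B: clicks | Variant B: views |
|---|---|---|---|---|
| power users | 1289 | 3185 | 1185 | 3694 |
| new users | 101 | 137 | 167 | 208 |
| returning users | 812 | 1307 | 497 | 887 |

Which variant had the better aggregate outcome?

Treatment

Power users: Treatment 1289/3185 = 40.5%, Variant B 1185/3694 = 32.1% → Treatment
New users: Treatment 101/137 = 73.7%, Variant B 167/208 = 80.3% → Variant B
Returning users: Treatment 812/1307 = 62.1%, Variant B 497/887 = 56.0% → Treatment
Overall: Treatment 2202/4629 = 47.6%, Variant B 1849/4789 = 38.6% → Treatment
(Neither sweeps every user group, but Treatment has the higher pooled rate.)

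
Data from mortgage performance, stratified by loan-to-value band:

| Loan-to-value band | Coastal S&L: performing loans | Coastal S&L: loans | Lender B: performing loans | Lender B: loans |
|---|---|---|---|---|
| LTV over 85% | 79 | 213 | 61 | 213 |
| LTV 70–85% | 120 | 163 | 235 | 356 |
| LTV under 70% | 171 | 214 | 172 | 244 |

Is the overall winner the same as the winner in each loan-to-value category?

Yes

LTV over 85%: Coastal S&L 79/213 = 37.1%, Lender B 61/213 = 28.6% → Coastal S&L
LTV 70–85%: Coastal S&L 120/163 = 73.6%, Lender B 235/356 = 66.0% → Coastal S&L
LTV under 70%: Coastal S&L 171/214 = 79.9%, Lender B 172/244 = 70.5% → Coastal S&L
Overall: Coastal S&L 370/590 = 62.7%, Lender B 468/813 = 57.6% → Coastal S&L
Coastal S&L wins overall and in every loan-to-value group — no reversal.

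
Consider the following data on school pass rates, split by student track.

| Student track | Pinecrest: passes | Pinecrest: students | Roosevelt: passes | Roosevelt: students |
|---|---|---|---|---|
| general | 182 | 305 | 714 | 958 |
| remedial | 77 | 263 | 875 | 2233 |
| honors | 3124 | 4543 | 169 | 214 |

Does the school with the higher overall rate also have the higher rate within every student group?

General: Pinecrest 182/305 = 59.7%, Roosevelt 714/958 = 74.5% → Roosevelt
Remedial: Pinecrest 77/263 = 29.3%, Roosevelt 875/2233 = 39.2% → Roosevelt
Honors: Pinecrest 3124/4543 = 68.8%, Roosevelt 169/214 = 79.0% → Roosevelt
Overall: Pinecrest 3383/5111 = 66.2%, Roosevelt 1758/3405 = 51.6% → Pinecrest
Roosevelt wins each student group but Pinecrest wins overall — the comparison reverses. Roosevelt's students skew toward remedial, which has a lower base rate.

No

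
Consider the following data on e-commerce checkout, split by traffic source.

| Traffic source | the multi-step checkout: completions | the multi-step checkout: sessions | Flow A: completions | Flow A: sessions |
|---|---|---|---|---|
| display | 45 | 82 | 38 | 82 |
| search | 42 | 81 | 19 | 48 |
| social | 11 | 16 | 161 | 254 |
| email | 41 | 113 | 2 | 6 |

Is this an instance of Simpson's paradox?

Yes

Display: the multi-step checkout 45/82 = 54.9%, Flow A 38/82 = 46.3% → the multi-step checkout
Search: the multi-step checkout 42/81 = 51.9%, Flow A 19/48 = 39.6% → the multi-step checkout
Social: the multi-step checkout 11/16 = 68.8%, Flow A 161/254 = 63.4% → the multi-step checkout
Email: the multi-step checkout 41/113 = 36.3%, Flow A 2/6 = 33.3% → the multi-step checkout
Overall: the multi-step checkout 139/292 = 47.6%, Flow A 220/390 = 56.4% → Flow A
The multi-step checkout wins each traffic group but Flow A wins overall — the comparison reverses. The multi-step checkout's sessions skew toward email, which has a lower base rate.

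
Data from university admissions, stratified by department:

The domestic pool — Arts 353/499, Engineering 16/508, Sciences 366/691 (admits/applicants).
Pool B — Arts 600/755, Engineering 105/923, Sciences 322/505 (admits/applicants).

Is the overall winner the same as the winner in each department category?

Yes

Arts: the domestic pool 353/499 = 70.7%, Pool B 600/755 = 79.5% → Pool B
Engineering: the domestic pool 16/508 = 3.1%, Pool B 105/923 = 11.4% → Pool B
Sciences: the domestic pool 366/691 = 53.0%, Pool B 322/505 = 63.8% → Pool B
Overall: the domestic pool 735/1698 = 43.3%, Pool B 1027/2183 = 47.0% → Pool B
Pool B wins overall and in every department group — no reversal.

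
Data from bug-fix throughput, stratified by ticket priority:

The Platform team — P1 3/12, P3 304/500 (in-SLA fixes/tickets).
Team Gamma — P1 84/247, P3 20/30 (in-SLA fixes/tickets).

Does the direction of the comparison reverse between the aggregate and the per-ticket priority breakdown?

Yes

P1: the Platform team 3/12 = 25.0%, Team Gamma 84/247 = 34.0% → Team Gamma
P3: the Platform team 304/500 = 60.8%, Team Gamma 20/30 = 66.7% → Team Gamma
Overall: the Platform team 307/512 = 60.0%, Team Gamma 104/277 = 37.5% → the Platform team
Team Gamma wins each ticket group but the Platform team wins overall — the comparison reverses. Team Gamma's tickets skew toward P1, which has a lower base rate.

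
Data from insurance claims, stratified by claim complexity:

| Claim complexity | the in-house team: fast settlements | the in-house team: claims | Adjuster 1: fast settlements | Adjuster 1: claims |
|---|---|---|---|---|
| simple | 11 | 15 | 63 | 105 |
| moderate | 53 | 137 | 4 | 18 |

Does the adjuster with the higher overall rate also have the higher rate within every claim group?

Simple: the in-house team 11/15 = 73.3%, Adjuster 1 63/105 = 60.0% → the in-house team
Moderate: the in-house team 53/137 = 38.7%, Adjuster 1 4/18 = 22.2% → the in-house team
Overall: the in-house team 64/152 = 42.1%, Adjuster 1 67/123 = 54.5% → Adjuster 1
The in-house team wins each claim group but Adjuster 1 wins overall — the comparison reverses. The in-house team's claims skew toward moderate, which has a lower base rate.

No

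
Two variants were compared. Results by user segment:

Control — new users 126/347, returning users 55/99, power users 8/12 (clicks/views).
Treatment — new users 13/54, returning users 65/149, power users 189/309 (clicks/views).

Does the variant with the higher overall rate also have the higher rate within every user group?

No

New users: Control 126/347 = 36.3%, Treatment 13/54 = 24.1% → Control
Returning users: Control 55/99 = 55.6%, Treatment 65/149 = 43.6% → Control
Power users: Control 8/12 = 66.7%, Treatment 189/309 = 61.2% → Control
Overall: Control 189/458 = 41.3%, Treatment 267/512 = 52.1% → Treatment
Control wins each user group but Treatment wins overall — the comparison reverses. Control's views skew toward new users, which has a lower base rate.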